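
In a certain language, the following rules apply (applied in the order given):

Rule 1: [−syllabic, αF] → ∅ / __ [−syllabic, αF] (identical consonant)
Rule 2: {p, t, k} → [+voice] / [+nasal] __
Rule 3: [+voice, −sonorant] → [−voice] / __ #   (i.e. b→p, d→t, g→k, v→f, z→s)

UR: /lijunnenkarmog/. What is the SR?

Rule 1 (degemination): /nn/ is a geminate; the first /n/ deletes. /lijunnenkarmog/ → lijunenkarmog.
Rule 2 (post-nasal voicing): /k/ is a voiceless stop immediately after the nasal /n/, so it voices to [g]. /lijunenkarmog/ → lijunengarmog.
Rule 3 (final devoicing): /g/ is a voiced obstruent in word-final position, so it devoices to [k]. /lijunengarmog/ → lijunengarmok.

lijunengarmok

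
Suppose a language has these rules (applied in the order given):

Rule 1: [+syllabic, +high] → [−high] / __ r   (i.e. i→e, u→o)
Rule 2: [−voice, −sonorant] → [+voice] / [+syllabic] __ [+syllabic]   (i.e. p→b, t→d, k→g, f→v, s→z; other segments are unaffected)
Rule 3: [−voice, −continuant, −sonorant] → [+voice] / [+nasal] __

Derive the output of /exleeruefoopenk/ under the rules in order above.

exleeruevoobeng

Rule 1 (pre-rhotic lowering): no segment meets the environment; /exleeruefoopenk/ is unchanged.
Rule 2 (intervocalic voicing): /f/ is a voiceless obstruent between vowels /e/ and /o/, so it voices to [v]. /p/ is a voiceless obstruent between vowels /o/ and /e/, so it voices to [b]. /exleeruefoopenk/ → exleeruevoobenk.
Rule 3 (post-nasal voicing): /k/ is a voiceless stop immediately after the nasal /n/, so it voices to [g]. /exleeruevoobenk/ → exleeruevoobeng.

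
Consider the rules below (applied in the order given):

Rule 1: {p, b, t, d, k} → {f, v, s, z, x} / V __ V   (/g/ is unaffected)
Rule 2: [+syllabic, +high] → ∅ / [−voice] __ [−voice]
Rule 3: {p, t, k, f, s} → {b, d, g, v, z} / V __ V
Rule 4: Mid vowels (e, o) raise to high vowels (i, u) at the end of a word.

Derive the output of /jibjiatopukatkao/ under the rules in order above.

jibjiazofxatkau

Rule 1 (intervocalic spirantization): /t/ is a stop between vowels /a/ and /o/, so it spirantizes to the fricative [s]. /p/ is a stop between vowels /o/ and /u/, so it spirantizes to the fricative [f]. /k/ is a stop between vowels /u/ and /a/, so it spirantizes to the fricative [x]. /jibjiatopukatkao/ → jibjiasofuxatkao.
Rule 2 (high vowel syncope): /u/ is a high vowel flanked by voiceless consonants /f/ and /x/, so it deletes. /jibjiasofuxatkao/ → jibjiasofxatkao.
Rule 3 (intervocalic voicing): /s/ is a voiceless obstruent between vowels /a/ and /o/, so it voices to [z]. /jibjiasofxatkao/ → jibjiazofxatkao.
Rule 4 (final vowel raising): /o/ is a mid vowel in word-final position, so it raises to [u]. /jibjiazofxatkao/ → jibjiazofxatkau.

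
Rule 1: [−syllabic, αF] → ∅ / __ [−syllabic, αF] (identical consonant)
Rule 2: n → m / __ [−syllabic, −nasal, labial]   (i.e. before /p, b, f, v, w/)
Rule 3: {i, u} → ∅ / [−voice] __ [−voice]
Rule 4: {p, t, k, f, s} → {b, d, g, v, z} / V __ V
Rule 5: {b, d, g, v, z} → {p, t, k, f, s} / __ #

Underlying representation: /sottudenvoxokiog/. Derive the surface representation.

Rule 1 (degemination): /tt/ is a geminate; the first /t/ deletes. /sottudenvoxokiog/ → sotudenvoxokiog.
Rule 2 (nasal place assimilation): /n/ precedes the labial consonant /v/, so it assimilates in place to [m]. /sotudenvoxokiog/ → sotudemvoxokiog.
Rule 3 (high vowel syncope): no segment meets the environment; /sotudemvoxokiog/ is unchanged.
Rule 4 (intervocalic voicing): /t/ is a voiceless obstruent between vowels /o/ and /u/, so it voices to [d]. /k/ is a voiceless obstruent between vowels /o/ and /i/, so it voices to [g]. /sotudemvoxokiog/ → sodudemvoxogiog.
Rule 5 (final devoicing): /g/ is a voiced obstruent in word-final position, so it devoices to [k]. /sodudemvoxogiog/ → sodudemvoxogiok.

sodudemvoxogiok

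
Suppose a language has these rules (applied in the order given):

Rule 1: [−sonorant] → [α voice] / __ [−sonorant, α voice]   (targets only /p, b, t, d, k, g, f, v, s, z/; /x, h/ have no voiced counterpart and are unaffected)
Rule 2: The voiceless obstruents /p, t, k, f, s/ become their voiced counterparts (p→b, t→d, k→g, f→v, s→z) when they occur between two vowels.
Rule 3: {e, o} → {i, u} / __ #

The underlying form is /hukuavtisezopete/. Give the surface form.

Rule 1 (regressive voicing assimilation): /v/ precedes the voiceless obstruent /t/, so it devoices to [f] by assimilation. /hukuavtisezopete/ → hukuaftisezopete.
Rule 2 (intervocalic voicing): /k/ is a voiceless obstruent between vowels /u/ and /u/, so it voices to [g]. /s/ is a voiceless obstruent between vowels /i/ and /e/, so it voices to [z]. /p/ is a voiceless obstruent between vowels /o/ and /e/, so it voices to [b]. /t/ is a voiceless obstruent between vowels /e/ and /e/, so it voices to [d]. /hukuaftisezopete/ → huguaftizezobede.
Rule 3 (final vowel raising): /e/ is a mid vowel in word-final position, so it raises to [i]. /huguaftizezobede/ → huguaftizezobedi.

huguaftizezobedi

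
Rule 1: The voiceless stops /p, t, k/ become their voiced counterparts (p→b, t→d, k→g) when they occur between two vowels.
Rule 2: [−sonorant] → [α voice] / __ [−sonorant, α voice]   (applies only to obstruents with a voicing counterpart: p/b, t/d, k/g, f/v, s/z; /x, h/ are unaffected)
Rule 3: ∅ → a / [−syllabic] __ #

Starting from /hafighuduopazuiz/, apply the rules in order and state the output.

Rule 1 (intervocalic voicing): /p/ is a voiceless stop between vowels /o/ and /a/, so it voices to [b]. /hafighuduopazuiz/ → hafighuduobazuiz.
Rule 2 (regressive voicing assimilation): /g/ precedes the voiceless obstruent /h/, so it devoices to [k] by assimilation. /hafighuduobazuiz/ → hafikhuduobazuiz.
Rule 3 (final a-epenthesis): the form ends in the consonant /z/, so [a] is inserted word-finally. /hafikhuduobazuiz/ → hafikhuduobazuiza.

hafikhuduobazuiza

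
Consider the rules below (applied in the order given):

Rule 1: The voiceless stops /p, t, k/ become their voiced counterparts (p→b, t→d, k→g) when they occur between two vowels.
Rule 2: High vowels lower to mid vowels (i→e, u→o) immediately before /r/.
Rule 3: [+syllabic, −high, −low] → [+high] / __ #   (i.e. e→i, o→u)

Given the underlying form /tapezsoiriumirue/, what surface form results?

Rule 1 (intervocalic voicing): /p/ is a voiceless stop between vowels /a/ and /e/, so it voices to [b]. /tapezsoiriumirue/ → tabezsoiriumirue.
Rule 2 (pre-rhotic lowering): /i/ is a high vowel immediately before /r/, so it lowers to [e]. /i/ is a high vowel immediately before /r/, so it lowers to [e]. /tabezsoiriumirue/ → tabezsoeriumerue.
Rule 3 (final vowel raising): /e/ is a mid vowel in word-final position, so it raises to [i]. /tabezsoeriumerue/ → tabezsoeriumerui.

tabezsoeriumerui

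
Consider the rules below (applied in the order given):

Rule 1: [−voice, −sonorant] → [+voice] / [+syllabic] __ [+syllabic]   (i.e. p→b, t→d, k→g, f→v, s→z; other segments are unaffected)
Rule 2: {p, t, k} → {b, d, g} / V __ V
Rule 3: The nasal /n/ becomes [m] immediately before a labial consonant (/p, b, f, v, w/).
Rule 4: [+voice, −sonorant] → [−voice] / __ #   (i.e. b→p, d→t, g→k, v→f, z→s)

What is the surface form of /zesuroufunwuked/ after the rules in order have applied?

Rule 1 (intervocalic voicing): /s/ is a voiceless obstruent between vowels /e/ and /u/, so it voices to [z]. /f/ is a voiceless obstruent between vowels /u/ and /u/, so it voices to [v]. /k/ is a voiceless obstruent between vowels /u/ and /e/, so it voices to [g]. /zesuroufunwuked/ → zezurouvunwuged.
Rule 2 (intervocalic voicing): no segment meets the environment; /zezurouvunwuged/ is unchanged.
Rule 3 (nasal place assimilation): /n/ precedes the labial consonant /w/, so it assimilates in place to [m]. /zezurouvunwuged/ → zezurouvumwuged.
Rule 4 (final devoicing): /d/ is a voiced obstruent in word-final position, so it devoices to [t]. /zezurouvumwuged/ → zezurouvumwuget.

zezurouvumwuget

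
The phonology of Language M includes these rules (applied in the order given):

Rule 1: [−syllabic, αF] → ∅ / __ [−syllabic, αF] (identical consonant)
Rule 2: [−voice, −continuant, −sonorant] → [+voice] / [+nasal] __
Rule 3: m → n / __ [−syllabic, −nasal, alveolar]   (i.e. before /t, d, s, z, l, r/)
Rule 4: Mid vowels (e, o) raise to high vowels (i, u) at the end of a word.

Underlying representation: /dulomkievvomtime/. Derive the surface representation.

dulomgievondimi

Rule 1 (degemination): /vv/ is a geminate; the first /v/ deletes. /dulomkievvomtime/ → dulomkievomtime.
Rule 2 (post-nasal voicing): /k/ is a voiceless stop immediately after the nasal /m/, so it voices to [g]. /t/ is a voiceless stop immediately after the nasal /m/, so it voices to [d]. /dulomkievomtime/ → dulomgievomdime.
Rule 3 (nasal place assimilation): /m/ precedes the alveolar consonant /d/, so it assimilates in place to [n]. /dulomgievomdime/ → dulomgievondime.
Rule 4 (final vowel raising): /e/ is a mid vowel in word-final position, so it raises to [i]. /dulomgievondime/ → dulomgievondimi.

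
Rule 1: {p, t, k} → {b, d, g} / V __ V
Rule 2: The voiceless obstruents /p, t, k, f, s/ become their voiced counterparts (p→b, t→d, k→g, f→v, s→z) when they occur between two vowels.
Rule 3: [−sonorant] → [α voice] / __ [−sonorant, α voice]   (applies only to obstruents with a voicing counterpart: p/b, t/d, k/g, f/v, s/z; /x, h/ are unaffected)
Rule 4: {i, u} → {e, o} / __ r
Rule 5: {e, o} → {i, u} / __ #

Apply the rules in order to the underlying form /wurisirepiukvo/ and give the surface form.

Rule 1 (intervocalic voicing): /p/ is a voiceless stop between vowels /e/ and /i/, so it voices to [b]. /wurisirepiukvo/ → wurisirebiukvo.
Rule 2 (intervocalic voicing): /s/ is a voiceless obstruent between vowels /i/ and /i/, so it voices to [z]. /wurisirebiukvo/ → wurizirebiukvo.
Rule 3 (regressive voicing assimilation): /k/ precedes the voiced obstruent /v/, so it voices to [g] by assimilation. /wurizirebiukvo/ → wurizirebiugvo.
Rule 4 (pre-rhotic lowering): /u/ is a high vowel immediately before /r/, so it lowers to [o]. /i/ is a high vowel immediately before /r/, so it lowers to [e]. /wurizirebiugvo/ → worizerebiugvo.
Rule 5 (final vowel raising): /o/ is a mid vowel in word-final position, so it raises to [u]. /worizerebiugvo/ → worizerebiugvu.

worizerebiugvu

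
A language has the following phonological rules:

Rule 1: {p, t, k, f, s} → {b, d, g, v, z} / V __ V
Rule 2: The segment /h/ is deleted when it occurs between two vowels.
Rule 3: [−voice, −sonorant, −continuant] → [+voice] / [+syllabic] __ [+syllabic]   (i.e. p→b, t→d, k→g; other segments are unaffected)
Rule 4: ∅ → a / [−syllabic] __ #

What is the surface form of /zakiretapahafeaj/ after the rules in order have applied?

zagiredabaaveaja

Rule 1 (intervocalic voicing): /k/ is a voiceless obstruent between vowels /a/ and /i/, so it voices to [g]. /t/ is a voiceless obstruent between vowels /e/ and /a/, so it voices to [d]. /p/ is a voiceless obstruent between vowels /a/ and /a/, so it voices to [b]. /f/ is a voiceless obstruent between vowels /a/ and /e/, so it voices to [v]. /zakiretapahafeaj/ → zagiredabahaveaj.
Rule 2 (intervocalic h-deletion): /h/ occurs between vowels /a/ and /a/, so it deletes. /zagiredabahaveaj/ → zagiredabaaveaj.
Rule 3 (intervocalic voicing): no segment meets the environment; /zagiredabaaveaj/ is unchanged.
Rule 4 (final a-epenthesis): the form ends in the consonant /j/, so [a] is inserted word-finally. /zagiredabaaveaj/ → zagiredabaaveaja.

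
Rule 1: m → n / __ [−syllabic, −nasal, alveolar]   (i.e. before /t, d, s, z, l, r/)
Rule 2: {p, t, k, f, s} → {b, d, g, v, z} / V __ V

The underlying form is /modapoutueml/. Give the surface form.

modabouduenl

Rule 1 (nasal place assimilation): /m/ precedes the alveolar consonant /l/, so it assimilates in place to [n]. /modapoutueml/ → modapoutuenl.
Rule 2 (intervocalic voicing): /p/ is a voiceless obstruent between vowels /a/ and /o/, so it voices to [b]. /t/ is a voiceless obstruent between vowels /u/ and /u/, so it voices to [d]. /modapoutuenl/ → modabouduenl.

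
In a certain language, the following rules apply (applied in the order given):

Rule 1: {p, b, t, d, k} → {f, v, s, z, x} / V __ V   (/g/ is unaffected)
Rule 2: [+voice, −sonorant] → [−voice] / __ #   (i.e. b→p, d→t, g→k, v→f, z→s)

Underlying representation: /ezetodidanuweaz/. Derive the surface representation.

Rule 1 (intervocalic spirantization): /t/ is a stop between vowels /e/ and /o/, so it spirantizes to the fricative [s]. /d/ is a stop between vowels /o/ and /i/, so it spirantizes to the fricative [z]. /d/ is a stop between vowels /i/ and /a/, so it spirantizes to the fricative [z]. /ezetodidanuweaz/ → ezesozizanuweaz.
Rule 2 (final devoicing): /z/ is a voiced obstruent in word-final position, so it devoices to [s]. /ezesozizanuweaz/ → ezesozizanuweas.

ezesozizanuweas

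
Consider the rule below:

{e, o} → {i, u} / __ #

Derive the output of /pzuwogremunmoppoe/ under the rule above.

/e/ is a mid vowel in word-final position, so it raises to [i].
The other instances of /o/, /e/ do not occur in the required environment and remain unchanged.
Surface form: [pzuwogremunmoppoi].

pzuwogremunmoppoi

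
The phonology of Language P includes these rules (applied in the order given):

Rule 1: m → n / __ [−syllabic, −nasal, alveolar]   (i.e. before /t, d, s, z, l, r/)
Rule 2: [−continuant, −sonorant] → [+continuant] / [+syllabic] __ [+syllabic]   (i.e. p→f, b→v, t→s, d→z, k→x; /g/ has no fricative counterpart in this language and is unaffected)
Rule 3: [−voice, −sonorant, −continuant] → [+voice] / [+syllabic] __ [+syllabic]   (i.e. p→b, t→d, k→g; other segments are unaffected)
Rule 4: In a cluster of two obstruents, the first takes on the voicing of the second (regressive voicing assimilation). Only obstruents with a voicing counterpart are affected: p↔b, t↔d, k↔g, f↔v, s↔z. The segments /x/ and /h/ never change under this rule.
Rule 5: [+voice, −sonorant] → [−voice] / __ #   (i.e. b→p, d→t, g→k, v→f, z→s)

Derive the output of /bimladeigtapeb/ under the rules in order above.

Rule 1 (nasal place assimilation): /m/ precedes the alveolar consonant /l/, so it assimilates in place to [n]. /bimladeigtapeb/ → binladeigtapeb.
Rule 2 (intervocalic spirantization): /d/ is a stop between vowels /a/ and /e/, so it spirantizes to the fricative [z]. /p/ is a stop between vowels /a/ and /e/, so it spirantizes to the fricative [f]. /binladeigtapeb/ → binlazeigtafeb.
Rule 3 (intervocalic voicing): no segment meets the environment; /binlazeigtafeb/ is unchanged.
Rule 4 (regressive voicing assimilation): /g/ precedes the voiceless obstruent /t/, so it devoices to [k] by assimilation. /binlazeigtafeb/ → binlazeiktafeb.
Rule 5 (final devoicing): /b/ is a voiced obstruent in word-final position, so it devoices to [p]. /binlazeiktafeb/ → binlazeiktafep.

binlazeiktafep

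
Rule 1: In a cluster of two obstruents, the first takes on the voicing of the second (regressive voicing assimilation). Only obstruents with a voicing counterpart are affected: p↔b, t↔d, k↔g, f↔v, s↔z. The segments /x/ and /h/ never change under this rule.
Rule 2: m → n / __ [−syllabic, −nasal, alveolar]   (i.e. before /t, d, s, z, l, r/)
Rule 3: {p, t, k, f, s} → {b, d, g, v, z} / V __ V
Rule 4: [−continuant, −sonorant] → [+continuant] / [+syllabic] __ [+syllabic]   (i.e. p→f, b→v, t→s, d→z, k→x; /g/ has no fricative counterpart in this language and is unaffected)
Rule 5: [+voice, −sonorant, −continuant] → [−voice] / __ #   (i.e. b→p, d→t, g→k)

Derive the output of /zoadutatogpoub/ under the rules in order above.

zoazuzazokpoup

Rule 1 (regressive voicing assimilation): /g/ precedes the voiceless obstruent /p/, so it devoices to [k] by assimilation. /zoadutatogpoub/ → zoadutatokpoub.
Rule 2 (nasal place assimilation): no segment meets the environment; /zoadutatokpoub/ is unchanged.
Rule 3 (intervocalic voicing): /t/ is a voiceless obstruent between vowels /u/ and /a/, so it voices to [d]. /t/ is a voiceless obstruent between vowels /a/ and /o/, so it voices to [d]. /zoadutatokpoub/ → zoadudadokpoub.
Rule 4 (intervocalic spirantization): /d/ is a stop between vowels /a/ and /u/, so it spirantizes to the fricative [z]. /d/ is a stop between vowels /u/ and /a/, so it spirantizes to the fricative [z]. /d/ is a stop between vowels /a/ and /o/, so it spirantizes to the fricative [z]. /zoadudadokpoub/ → zoazuzazokpoub.
Rule 5 (final devoicing): /b/ is a voiced stop in word-final position, so it devoices to [p]. /zoazuzazokpoub/ → zoazuzazokpoup.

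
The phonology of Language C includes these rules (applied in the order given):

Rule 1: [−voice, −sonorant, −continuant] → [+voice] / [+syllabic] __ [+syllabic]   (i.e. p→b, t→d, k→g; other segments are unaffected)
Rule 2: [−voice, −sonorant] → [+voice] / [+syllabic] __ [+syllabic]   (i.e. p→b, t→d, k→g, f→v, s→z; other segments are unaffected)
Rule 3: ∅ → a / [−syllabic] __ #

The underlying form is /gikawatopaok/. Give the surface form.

gigawadobaoka

Rule 1 (intervocalic voicing): /k/ is a voiceless stop between vowels /i/ and /a/, so it voices to [g]. /t/ is a voiceless stop between vowels /a/ and /o/, so it voices to [d]. /p/ is a voiceless stop between vowels /o/ and /a/, so it voices to [b]. /gikawatopaok/ → gigawadobaok.
Rule 2 (intervocalic voicing): no segment meets the environment; /gigawadobaok/ is unchanged.
Rule 3 (final a-epenthesis): the form ends in the consonant /k/, so [a] is inserted word-finally. /gigawadobaok/ → gigawadobaoka.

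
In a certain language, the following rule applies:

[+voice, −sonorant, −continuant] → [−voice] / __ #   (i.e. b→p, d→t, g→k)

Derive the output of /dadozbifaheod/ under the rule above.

/d/ is a voiced stop in word-final position, so it devoices to [t].
The other instances of /d/, /b/ do not occur in the required environment and remain unchanged.
Surface form: [dadozbifaheot].

dadozbifaheot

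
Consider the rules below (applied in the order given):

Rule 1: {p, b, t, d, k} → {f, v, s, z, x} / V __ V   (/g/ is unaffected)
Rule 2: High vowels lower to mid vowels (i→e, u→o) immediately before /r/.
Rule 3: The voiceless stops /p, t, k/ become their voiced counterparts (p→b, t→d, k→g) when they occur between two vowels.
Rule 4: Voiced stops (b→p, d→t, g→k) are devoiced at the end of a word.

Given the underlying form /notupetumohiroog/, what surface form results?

Rule 1 (intervocalic spirantization): /t/ is a stop between vowels /o/ and /u/, so it spirantizes to the fricative [s]. /p/ is a stop between vowels /u/ and /e/, so it spirantizes to the fricative [f]. /t/ is a stop between vowels /e/ and /u/, so it spirantizes to the fricative [s]. /notupetumohiroog/ → nosufesumohiroog.
Rule 2 (pre-rhotic lowering): /i/ is a high vowel immediately before /r/, so it lowers to [e]. /nosufesumohiroog/ → nosufesumoheroog.
Rule 3 (intervocalic voicing): no segment meets the environment; /nosufesumoheroog/ is unchanged.
Rule 4 (final devoicing): /g/ is a voiced stop in word-final position, so it devoices to [k]. /nosufesumoheroog/ → nosufesumoherook.

nosufesumoherook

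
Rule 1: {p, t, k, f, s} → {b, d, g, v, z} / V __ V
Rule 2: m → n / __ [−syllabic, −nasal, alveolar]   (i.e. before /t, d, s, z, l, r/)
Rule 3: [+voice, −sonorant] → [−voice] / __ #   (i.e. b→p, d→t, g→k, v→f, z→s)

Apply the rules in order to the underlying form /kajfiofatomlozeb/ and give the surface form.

Rule 1 (intervocalic voicing): /f/ is a voiceless obstruent between vowels /o/ and /a/, so it voices to [v]. /t/ is a voiceless obstruent between vowels /a/ and /o/, so it voices to [d]. /kajfiofatomlozeb/ → kajfiovadomlozeb.
Rule 2 (nasal place assimilation): /m/ precedes the alveolar consonant /l/, so it assimilates in place to [n]. /kajfiovadomlozeb/ → kajfiovadonlozeb.
Rule 3 (final devoicing): /b/ is a voiced obstruent in word-final position, so it devoices to [p]. /kajfiovadonlozeb/ → kajfiovadonlozep.

kajfiovadonlozep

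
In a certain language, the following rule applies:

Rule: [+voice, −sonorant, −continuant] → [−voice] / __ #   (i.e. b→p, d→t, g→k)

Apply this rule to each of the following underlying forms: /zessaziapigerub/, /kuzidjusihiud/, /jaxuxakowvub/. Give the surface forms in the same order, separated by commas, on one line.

/zessaziapigerub/: /b/ is a voiced stop in word-final position, so it devoices to [p]. → [zessaziapigerup].
/kuzidjusihiud/: /d/ is a voiced stop in word-final position, so it devoices to [t]. → [kuzidjusihiut].
/jaxuxakowvub/: /b/ is a voiced stop in word-final position, so it devoices to [p]. → [jaxuxakowvup].

zessaziapigerup, kuzidjusihiut, jaxuxakowvup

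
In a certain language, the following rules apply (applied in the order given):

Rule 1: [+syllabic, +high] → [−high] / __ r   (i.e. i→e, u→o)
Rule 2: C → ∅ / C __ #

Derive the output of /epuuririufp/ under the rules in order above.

epuoreriuf

Rule 1 (pre-rhotic lowering): /u/ is a high vowel immediately before /r/, so it lowers to [o]. /i/ is a high vowel immediately before /r/, so it lowers to [e]. /epuuririufp/ → epuoreriufp.
Rule 2 (final cluster simplification): /p/ is the second consonant of a word-final cluster /fp/, so it deletes. /epuoreriufp/ → epuoreriuf.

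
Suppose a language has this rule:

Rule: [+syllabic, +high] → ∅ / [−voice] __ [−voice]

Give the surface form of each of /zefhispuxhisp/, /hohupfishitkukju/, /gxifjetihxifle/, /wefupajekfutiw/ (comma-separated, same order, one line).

/zefhispuxhisp/: /i/ is a high vowel flanked by voiceless consonants /h/ and /s/, so it deletes. /u/ is a high vowel flanked by voiceless consonants /p/ and /x/, so it deletes. /i/ is a high vowel flanked by voiceless consonants /h/ and /s/, so it deletes. → [zefhspxhsp].
/hohupfishitkukju/: /u/ is a high vowel flanked by voiceless consonants /h/ and /p/, so it deletes. /i/ is a high vowel flanked by voiceless consonants /f/ and /s/, so it deletes. /i/ is a high vowel flanked by voiceless consonants /h/ and /t/, so it deletes. /u/ is a high vowel flanked by voiceless consonants /k/ and /k/, so it deletes. → [hohpfshtkkju].
/gxifjetihxifle/: /i/ is a high vowel flanked by voiceless consonants /x/ and /f/, so it deletes. /i/ is a high vowel flanked by voiceless consonants /t/ and /h/, so it deletes. /i/ is a high vowel flanked by voiceless consonants /x/ and /f/, so it deletes. → [gxfjethxfle].
/wefupajekfutiw/: /u/ is a high vowel flanked by voiceless consonants /f/ and /p/, so it deletes. /u/ is a high vowel flanked by voiceless consonants /f/ and /t/, so it deletes. → [wefpajekftiw].

zefhspxhsp, hohpfshtkkju, gxfjethxfle, wefpajekftiw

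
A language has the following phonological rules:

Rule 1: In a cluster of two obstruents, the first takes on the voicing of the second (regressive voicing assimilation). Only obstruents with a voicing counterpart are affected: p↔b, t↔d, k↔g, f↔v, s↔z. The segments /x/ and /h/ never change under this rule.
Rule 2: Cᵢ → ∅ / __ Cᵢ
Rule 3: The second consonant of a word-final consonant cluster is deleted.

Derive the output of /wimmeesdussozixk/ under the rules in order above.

Rule 1 (regressive voicing assimilation): /s/ precedes the voiced obstruent /d/, so it voices to [z] by assimilation. /wimmeesdussozixk/ → wimmeezdussozixk.
Rule 2 (degemination): /mm/ is a geminate; the first /m/ deletes. /ss/ is a geminate; the first /s/ deletes. /wimmeezdussozixk/ → wimeezdusozixk.
Rule 3 (final cluster simplification): /k/ is the second consonant of a word-final cluster /xk/, so it deletes. /wimeezdusozixk/ → wimeezdusozix.

wimeezdusozix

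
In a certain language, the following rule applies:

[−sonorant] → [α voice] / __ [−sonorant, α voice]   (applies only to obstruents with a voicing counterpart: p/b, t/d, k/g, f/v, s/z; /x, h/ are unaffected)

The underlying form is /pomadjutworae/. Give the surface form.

No segment of /pomadjutworae/ meets the structural description of the rule, so the form surfaces unchanged.

pomadjutworae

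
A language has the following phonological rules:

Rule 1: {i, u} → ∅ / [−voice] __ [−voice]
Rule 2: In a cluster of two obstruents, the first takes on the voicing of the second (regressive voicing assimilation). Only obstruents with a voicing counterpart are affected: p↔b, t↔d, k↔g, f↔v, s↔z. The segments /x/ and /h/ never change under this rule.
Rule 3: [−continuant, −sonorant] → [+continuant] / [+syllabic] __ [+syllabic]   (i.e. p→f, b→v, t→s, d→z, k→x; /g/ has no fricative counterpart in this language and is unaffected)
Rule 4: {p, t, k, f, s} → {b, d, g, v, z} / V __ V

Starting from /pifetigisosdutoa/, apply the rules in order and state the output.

Rule 1 (high vowel syncope): /i/ is a high vowel flanked by voiceless consonants /p/ and /f/, so it deletes. /pifetigisosdutoa/ → pfetigisosdutoa.
Rule 2 (regressive voicing assimilation): /s/ precedes the voiced obstruent /d/, so it voices to [z] by assimilation. /pfetigisosdutoa/ → pfetigisozdutoa.
Rule 3 (intervocalic spirantization): /t/ is a stop between vowels /e/ and /i/, so it spirantizes to the fricative [s]. /t/ is a stop between vowels /u/ and /o/, so it spirantizes to the fricative [s]. /pfetigisozdutoa/ → pfesigisozdusoa.
Rule 4 (intervocalic voicing): /s/ is a voiceless obstruent between vowels /e/ and /i/, so it voices to [z]. /s/ is a voiceless obstruent between vowels /i/ and /o/, so it voices to [z]. /s/ is a voiceless obstruent between vowels /u/ and /o/, so it voices to [z]. /pfesigisozdusoa/ → pfezigizozduzoa.

pfezigizozduzoa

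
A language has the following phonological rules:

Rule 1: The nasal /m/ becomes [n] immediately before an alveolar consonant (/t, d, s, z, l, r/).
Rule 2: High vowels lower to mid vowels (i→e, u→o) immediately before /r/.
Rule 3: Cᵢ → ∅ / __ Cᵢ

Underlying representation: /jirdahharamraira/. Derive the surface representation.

Rule 1 (nasal place assimilation): /m/ precedes the alveolar consonant /r/, so it assimilates in place to [n]. /jirdahharamraira/ → jirdahharanraira.
Rule 2 (pre-rhotic lowering): /i/ is a high vowel immediately before /r/, so it lowers to [e]. /i/ is a high vowel immediately before /r/, so it lowers to [e]. /jirdahharanraira/ → jerdahharanraera.
Rule 3 (degemination): /hh/ is a geminate; the first /h/ deletes. /jerdahharanraera/ → jerdaharanraera.

jerdaharanraera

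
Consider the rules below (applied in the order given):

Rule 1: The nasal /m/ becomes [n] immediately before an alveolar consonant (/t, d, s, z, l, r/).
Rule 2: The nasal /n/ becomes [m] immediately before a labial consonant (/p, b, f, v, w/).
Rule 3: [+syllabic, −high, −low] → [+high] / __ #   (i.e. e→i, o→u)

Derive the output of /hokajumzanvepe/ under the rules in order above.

hokajunzamvepi

Rule 1 (nasal place assimilation): /m/ precedes the alveolar consonant /z/, so it assimilates in place to [n]. /hokajumzanvepe/ → hokajunzanvepe.
Rule 2 (nasal place assimilation): /n/ precedes the labial consonant /v/, so it assimilates in place to [m]. /hokajunzanvepe/ → hokajunzamvepe.
Rule 3 (final vowel raising): /e/ is a mid vowel in word-final position, so it raises to [i]. /hokajunzamvepe/ → hokajunzamvepi.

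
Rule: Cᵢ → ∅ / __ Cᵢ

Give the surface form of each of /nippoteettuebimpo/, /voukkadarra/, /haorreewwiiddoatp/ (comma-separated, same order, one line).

nipoteetuebimpo, voukadara, haoreewiidoatp

/nippoteettuebimpo/: /pp/ is a geminate; the first /p/ deletes. /tt/ is a geminate; the first /t/ deletes. → [nipoteetuebimpo].
/voukkadarra/: /kk/ is a geminate; the first /k/ deletes. /rr/ is a geminate; the first /r/ deletes. → [voukadara].
/haorreewwiiddoatp/: /rr/ is a geminate; the first /r/ deletes. /ww/ is a geminate; the first /w/ deletes. /dd/ is a geminate; the first /d/ deletes. → [haoreewiidoatp].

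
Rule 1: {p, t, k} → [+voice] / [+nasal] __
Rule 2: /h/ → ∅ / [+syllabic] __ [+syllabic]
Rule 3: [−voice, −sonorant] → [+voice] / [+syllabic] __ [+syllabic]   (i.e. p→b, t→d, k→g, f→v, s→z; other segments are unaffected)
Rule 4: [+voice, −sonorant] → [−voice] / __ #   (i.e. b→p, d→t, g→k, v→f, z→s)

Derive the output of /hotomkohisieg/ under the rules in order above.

hodomgoiziek

Rule 1 (post-nasal voicing): /k/ is a voiceless stop immediately after the nasal /m/, so it voices to [g]. /hotomkohisieg/ → hotomgohisieg.
Rule 2 (intervocalic h-deletion): /h/ occurs between vowels /o/ and /i/, so it deletes. /hotomgohisieg/ → hotomgoisieg.
Rule 3 (intervocalic voicing): /t/ is a voiceless obstruent between vowels /o/ and /o/, so it voices to [d]. /s/ is a voiceless obstruent between vowels /i/ and /i/, so it voices to [z]. /hotomgoisieg/ → hodomgoizieg.
Rule 4 (final devoicing): /g/ is a voiced obstruent in word-final position, so it devoices to [k]. /hodomgoizieg/ → hodomgoiziek.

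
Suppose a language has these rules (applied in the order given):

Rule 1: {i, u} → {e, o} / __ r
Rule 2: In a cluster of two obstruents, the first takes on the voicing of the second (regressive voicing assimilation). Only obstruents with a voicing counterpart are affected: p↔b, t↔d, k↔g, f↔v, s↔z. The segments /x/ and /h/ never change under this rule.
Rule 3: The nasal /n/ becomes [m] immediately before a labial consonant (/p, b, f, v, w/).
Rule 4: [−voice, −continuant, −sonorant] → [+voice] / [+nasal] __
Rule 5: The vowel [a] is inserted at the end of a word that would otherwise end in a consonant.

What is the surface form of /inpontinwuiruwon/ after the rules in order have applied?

Rule 1 (pre-rhotic lowering): /i/ is a high vowel immediately before /r/, so it lowers to [e]. /inpontinwuiruwon/ → inpontinwueruwon.
Rule 2 (regressive voicing assimilation): no segment meets the environment; /inpontinwueruwon/ is unchanged.
Rule 3 (nasal place assimilation): /n/ precedes the labial consonant /p/, so it assimilates in place to [m]. /n/ precedes the labial consonant /w/, so it assimilates in place to [m]. /inpontinwueruwon/ → impontimwueruwon.
Rule 4 (post-nasal voicing): /p/ is a voiceless stop immediately after the nasal /m/, so it voices to [b]. /t/ is a voiceless stop immediately after the nasal /n/, so it voices to [d]. /impontimwueruwon/ → imbondimwueruwon.
Rule 5 (final a-epenthesis): the form ends in the consonant /n/, so [a] is inserted word-finally. /imbondimwueruwon/ → imbondimwueruwona.

imbondimwueruwona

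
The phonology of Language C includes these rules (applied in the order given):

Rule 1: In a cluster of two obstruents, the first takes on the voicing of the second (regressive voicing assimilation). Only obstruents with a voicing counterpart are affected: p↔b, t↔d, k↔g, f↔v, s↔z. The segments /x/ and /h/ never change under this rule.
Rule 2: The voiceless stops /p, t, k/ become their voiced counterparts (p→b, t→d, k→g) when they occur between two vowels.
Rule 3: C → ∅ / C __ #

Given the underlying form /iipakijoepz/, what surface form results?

iibagijoeb

Rule 1 (regressive voicing assimilation): /p/ precedes the voiced obstruent /z/, so it voices to [b] by assimilation. /iipakijoepz/ → iipakijoebz.
Rule 2 (intervocalic voicing): /p/ is a voiceless stop between vowels /i/ and /a/, so it voices to [b]. /k/ is a voiceless stop between vowels /a/ and /i/, so it voices to [g]. /iipakijoebz/ → iibagijoebz.
Rule 3 (final cluster simplification): /z/ is the second consonant of a word-final cluster /bz/, so it deletes. /iibagijoebz/ → iibagijoeb.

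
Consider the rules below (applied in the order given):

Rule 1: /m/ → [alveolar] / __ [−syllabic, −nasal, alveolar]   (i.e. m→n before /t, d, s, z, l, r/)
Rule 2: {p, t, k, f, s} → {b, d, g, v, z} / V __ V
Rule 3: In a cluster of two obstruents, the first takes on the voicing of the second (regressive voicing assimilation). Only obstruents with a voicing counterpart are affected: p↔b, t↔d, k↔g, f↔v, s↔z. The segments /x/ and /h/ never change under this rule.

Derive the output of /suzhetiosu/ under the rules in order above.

sushediozu

Rule 1 (nasal place assimilation): no segment meets the environment; /suzhetiosu/ is unchanged.
Rule 2 (intervocalic voicing): /t/ is a voiceless obstruent between vowels /e/ and /i/, so it voices to [d]. /s/ is a voiceless obstruent between vowels /o/ and /u/, so it voices to [z]. /suzhetiosu/ → suzhediozu.
Rule 3 (regressive voicing assimilation): /z/ precedes the voiceless obstruent /h/, so it devoices to [s] by assimilation. /suzhediozu/ → sushediozu.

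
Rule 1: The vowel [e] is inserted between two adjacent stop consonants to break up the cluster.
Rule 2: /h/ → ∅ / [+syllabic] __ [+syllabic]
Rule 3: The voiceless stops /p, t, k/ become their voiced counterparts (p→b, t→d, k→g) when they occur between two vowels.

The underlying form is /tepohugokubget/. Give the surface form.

Rule 1 (stop-cluster e-epenthesis): /b/ and /g/ form a stop–stop cluster, so [e] is inserted between them. /tepohugokubget/ → tepohugokubeget.
Rule 2 (intervocalic h-deletion): /h/ occurs between vowels /o/ and /u/, so it deletes. /tepohugokubeget/ → tepougokubeget.
Rule 3 (intervocalic voicing): /p/ is a voiceless stop between vowels /e/ and /o/, so it voices to [b]. /k/ is a voiceless stop between vowels /o/ and /u/, so it voices to [g]. /tepougokubeget/ → tebougogubeget.

tebougogubeget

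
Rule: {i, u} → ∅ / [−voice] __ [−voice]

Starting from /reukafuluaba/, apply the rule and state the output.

No segment of /reukafuluaba/ meets the structural description of the rule, so the form surfaces unchanged.

reukafuluaba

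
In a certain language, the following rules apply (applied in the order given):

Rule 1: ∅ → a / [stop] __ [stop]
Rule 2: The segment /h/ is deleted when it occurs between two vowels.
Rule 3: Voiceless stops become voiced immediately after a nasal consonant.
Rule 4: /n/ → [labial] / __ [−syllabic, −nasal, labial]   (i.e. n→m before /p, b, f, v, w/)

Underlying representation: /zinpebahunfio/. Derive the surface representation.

Rule 1 (stop-cluster a-epenthesis): no segment meets the environment; /zinpebahunfio/ is unchanged.
Rule 2 (intervocalic h-deletion): /h/ occurs between vowels /a/ and /u/, so it deletes. /zinpebahunfio/ → zinpebaunfio.
Rule 3 (post-nasal voicing): /p/ is a voiceless stop immediately after the nasal /n/, so it voices to [b]. /zinpebaunfio/ → zinbebaunfio.
Rule 4 (nasal place assimilation): /n/ precedes the labial consonant /b/, so it assimilates in place to [m]. /n/ precedes the labial consonant /f/, so it assimilates in place to [m]. /zinbebaunfio/ → zimbebaumfio.

zimbebaumfio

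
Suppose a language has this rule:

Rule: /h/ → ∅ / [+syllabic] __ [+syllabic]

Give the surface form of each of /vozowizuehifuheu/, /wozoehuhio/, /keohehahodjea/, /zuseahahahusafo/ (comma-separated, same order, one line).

vozowizueifueu, wozoeuio, keoeaodjea, zuseaaausafo

/vozowizuehifuheu/: /h/ occurs between vowels /e/ and /i/, so it deletes. /h/ occurs between vowels /u/ and /e/, so it deletes. → [vozowizueifueu].
/wozoehuhio/: /h/ occurs between vowels /e/ and /u/, so it deletes. /h/ occurs between vowels /u/ and /i/, so it deletes. → [wozoeuio].
/keohehahodjea/: /h/ occurs between vowels /o/ and /e/, so it deletes. /h/ occurs between vowels /e/ and /a/, so it deletes. /h/ occurs between vowels /a/ and /o/, so it deletes. → [keoeaodjea].
/zuseahahahusafo/: /h/ occurs between vowels /a/ and /a/, so it deletes. /h/ occurs between vowels /a/ and /a/, so it deletes. /h/ occurs between vowels /a/ and /u/, so it deletes. → [zuseaaausafo].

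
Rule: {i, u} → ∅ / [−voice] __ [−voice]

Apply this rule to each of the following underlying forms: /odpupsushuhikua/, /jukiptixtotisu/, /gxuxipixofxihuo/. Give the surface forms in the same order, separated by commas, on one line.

odppsshhkua, jukptxtotsu, gxxpxofxhuo

/odpupsushuhikua/: /u/ is a high vowel flanked by voiceless consonants /p/ and /p/, so it deletes. /u/ is a high vowel flanked by voiceless consonants /s/ and /s/, so it deletes. /u/ is a high vowel flanked by voiceless consonants /h/ and /h/, so it deletes. /i/ is a high vowel flanked by voiceless consonants /h/ and /k/, so it deletes. → [odppsshhkua].
/jukiptixtotisu/: /i/ is a high vowel flanked by voiceless consonants /k/ and /p/, so it deletes. /i/ is a high vowel flanked by voiceless consonants /t/ and /x/, so it deletes. /i/ is a high vowel flanked by voiceless consonants /t/ and /s/, so it deletes. → [jukptxtotsu].
/gxuxipixofxihuo/: /u/ is a high vowel flanked by voiceless consonants /x/ and /x/, so it deletes. /i/ is a high vowel flanked by voiceless consonants /x/ and /p/, so it deletes. /i/ is a high vowel flanked by voiceless consonants /p/ and /x/, so it deletes. /i/ is a high vowel flanked by voiceless consonants /x/ and /h/, so it deletes. → [gxxpxofxhuo].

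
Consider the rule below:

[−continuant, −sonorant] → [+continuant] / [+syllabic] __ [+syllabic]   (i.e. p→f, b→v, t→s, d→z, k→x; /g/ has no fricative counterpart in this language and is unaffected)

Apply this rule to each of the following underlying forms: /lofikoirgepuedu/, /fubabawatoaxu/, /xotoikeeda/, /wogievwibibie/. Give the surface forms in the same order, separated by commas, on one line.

lofixoirgefuezu, fuvavawasoaxu, xosoixeeza, wogievwivivie

/lofikoirgepuedu/: /k/ is a stop between vowels /i/ and /o/, so it spirantizes to the fricative [x]. /p/ is a stop between vowels /e/ and /u/, so it spirantizes to the fricative [f]. /d/ is a stop between vowels /e/ and /u/, so it spirantizes to the fricative [z]. → [lofixoirgefuezu].
/fubabawatoaxu/: /b/ is a stop between vowels /u/ and /a/, so it spirantizes to the fricative [v]. /b/ is a stop between vowels /a/ and /a/, so it spirantizes to the fricative [v]. /t/ is a stop between vowels /a/ and /o/, so it spirantizes to the fricative [s]. → [fuvavawasoaxu].
/xotoikeeda/: /t/ is a stop between vowels /o/ and /o/, so it spirantizes to the fricative [s]. /k/ is a stop between vowels /i/ and /e/, so it spirantizes to the fricative [x]. /d/ is a stop between vowels /e/ and /a/, so it spirantizes to the fricative [z]. → [xosoixeeza].
/wogievwibibie/: /b/ is a stop between vowels /i/ and /i/, so it spirantizes to the fricative [v]. /b/ is a stop between vowels /i/ and /i/, so it spirantizes to the fricative [v]. → [wogievwivivie].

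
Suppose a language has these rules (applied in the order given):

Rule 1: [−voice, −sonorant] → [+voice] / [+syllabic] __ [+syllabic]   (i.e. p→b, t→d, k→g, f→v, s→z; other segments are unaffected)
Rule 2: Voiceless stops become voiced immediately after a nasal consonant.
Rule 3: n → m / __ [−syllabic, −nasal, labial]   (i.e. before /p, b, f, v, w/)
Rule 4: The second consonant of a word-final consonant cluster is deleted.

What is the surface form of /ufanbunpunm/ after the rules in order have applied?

uvambumbun

Rule 1 (intervocalic voicing): /f/ is a voiceless obstruent between vowels /u/ and /a/, so it voices to [v]. /ufanbunpunm/ → uvanbunpunm.
Rule 2 (post-nasal voicing): /p/ is a voiceless stop immediately after the nasal /n/, so it voices to [b]. /uvanbunpunm/ → uvanbunbunm.
Rule 3 (nasal place assimilation): /n/ precedes the labial consonant /b/, so it assimilates in place to [m]. /n/ precedes the labial consonant /b/, so it assimilates in place to [m]. /uvanbunbunm/ → uvambumbunm.
Rule 4 (final cluster simplification): /m/ is the second consonant of a word-final cluster /nm/, so it deletes. /uvambumbunm/ → uvambumbun.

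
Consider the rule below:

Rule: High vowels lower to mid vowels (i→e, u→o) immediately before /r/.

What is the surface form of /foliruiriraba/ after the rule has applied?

foleruereraba

Scanning /foliruiriraba/: /i/ is a high vowel immediately before /r/, so it lowers to [e]; /u/ at position 6 is not in the conditioning environment; /i/ is a high vowel immediately before /r/, so it lowers to [e]; /i/ is a high vowel immediately before /r/, so it lowers to [e].
Result: [foleruereraba].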